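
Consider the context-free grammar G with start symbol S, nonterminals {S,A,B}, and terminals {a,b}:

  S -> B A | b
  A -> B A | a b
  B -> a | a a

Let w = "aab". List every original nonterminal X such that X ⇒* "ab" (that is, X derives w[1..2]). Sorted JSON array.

Convert to CNF:
  S -> B A | b
  A -> B A | T0 T1
  B -> T0 T0 | a
  T0 -> a
  T1 -> b

CYK fill — only the sub-triangle for w[1..2]:
  cell(1,1) a: {B,T0}  orig:{B}
  cell(2,2) b: {S,T1}  orig:{S}
  cell(1,2) ab: {A}

Original NTs in T[1,2] deriving "ab": ["A"]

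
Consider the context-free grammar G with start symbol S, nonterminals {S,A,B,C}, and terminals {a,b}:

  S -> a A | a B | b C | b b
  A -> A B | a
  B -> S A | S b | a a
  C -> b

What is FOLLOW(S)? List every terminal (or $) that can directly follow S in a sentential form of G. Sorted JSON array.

FIRST sets, iterate to fixpoint:
pass 1:
  A via A→a: +{a}
  B via B→a a: +{a}
  C via C→b: +{b}
  S via S→a A: +{a}
  S via S→b C: +{b}
  FIRST(S)={a,b}  FIRST(A)={a}  FIRST(B)={a}  FIRST(C)={b}
pass 2:
  B via B→S A: +{b}
  FIRST(S)={a,b}  FIRST(A)={a}  FIRST(B)={a,b}  FIRST(C)={b}
pass 3: (stable)
  FIRST(S)={a,b}  FIRST(A)={a}  FIRST(B)={a,b}  FIRST(C)={b}

FOLLOW iteration:
initialize: $ ∈ FOLLOW(S)
iter 1:
  A→A B: FOLLOW(A) ⊇ FIRST(B) = {a,b}; new: +{a,b}
  A→A B: FOLLOW(B) ⊇ FOLLOW(A) ⊇ {a,b}; new: +{a,b}
  B→S A: FOLLOW(S) ⊇ FIRST(A) = {a}; new: +{a}
  B→S b: FOLLOW(S) ⊇ FIRST(b) = {b}; new: +{b}
  S→a A: FOLLOW(A) ⊇ FOLLOW(S) ⊇ {$,a,b}; new: +{$}
  S→a B: FOLLOW(B) ⊇ FOLLOW(S) ⊇ {$,a,b}; new: +{$}
  S→b C: FOLLOW(C) ⊇ FOLLOW(S) ⊇ {$,a,b}; new: +{$,a,b}
  FOLLOW[S]={$,a,b}  FOLLOW[A]={$,a,b}  FOLLOW[B]={$,a,b}  FOLLOW[C]={$,a,b}
iter 2: (stable)
  FOLLOW[S]={$,a,b}  FOLLOW[A]={$,a,b}  FOLLOW[B]={$,a,b}  FOLLOW[C]={$,a,b}

FOLLOW(S) = ["$", "a", "b"]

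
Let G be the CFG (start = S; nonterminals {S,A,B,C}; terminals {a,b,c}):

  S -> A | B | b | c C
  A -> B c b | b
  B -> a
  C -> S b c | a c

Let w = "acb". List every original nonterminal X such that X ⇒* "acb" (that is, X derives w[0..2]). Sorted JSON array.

Convert to CNF:
  S -> B X5 | T0 C | a | b
  A -> B X3 | b
  B -> a
  C -> S X4 | T2 T0
  T0 -> c
  T1 -> b
  T2 -> a
  X3 -> T0 T1
  X4 -> T1 T0
  X5 -> T0 T1

CYK table (by increasing span), restricted to cells inside w[0..2]:
  [0..0]={B,S,T2}  "a"  orig:{B,S}
  [1..1]={T0}  "c"  orig:{}
  [2..2]={A,S,T1}  "b"  orig:{A,S}
  [0..1]={C}  "ac"
  [1..2]={X3,X5}  "cb"  orig:{}
  [0..2]={A,S}  "acb"

Original NTs in T[0,2] deriving "acb": ["A", "S"]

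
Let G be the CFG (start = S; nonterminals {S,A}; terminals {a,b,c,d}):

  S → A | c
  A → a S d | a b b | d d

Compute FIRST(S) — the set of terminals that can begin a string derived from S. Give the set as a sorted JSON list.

FIRST iteration:
[1]
  A via A→a S d: +{a}
  A via A→d d: +{d}
  S via S→A: +{a,d}
  S via S→c: +{c}
  FIRST(S)={a,c,d}  FIRST(A)={a,d}
[2] (stable)
  FIRST(S)={a,c,d}  FIRST(A)={a,d}

FIRST(S) = ["a", "c", "d"]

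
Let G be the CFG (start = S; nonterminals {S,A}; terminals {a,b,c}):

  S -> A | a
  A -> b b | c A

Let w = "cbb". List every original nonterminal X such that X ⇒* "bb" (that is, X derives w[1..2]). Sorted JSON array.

Convert to CNF:
  S -> T0 T0 | T1 A | a
  A -> T0 T0 | T1 A
  T0 -> b
  T1 -> c

CYK table (by increasing span) — only the sub-triangle for w[1..2]:
  cell(1,1) b: {T0}  orig:{}
  cell(2,2) b: {T0}  orig:{}
  cell(1,2) bb: {A,S}

Original NTs in T[1,2] deriving "bb": ["A", "S"]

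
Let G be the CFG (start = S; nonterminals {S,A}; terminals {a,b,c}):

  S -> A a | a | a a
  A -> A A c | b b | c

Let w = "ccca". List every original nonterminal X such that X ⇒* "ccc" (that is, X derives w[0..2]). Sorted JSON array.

Convert to CNF:
  S -> A T2 | T2 T2 | a
  A -> A X3 | T1 T1 | c
  T0 -> c
  T1 -> b
  T2 -> a
  X3 -> A T0

Fill CYK table bottom-up (cells [i..j] with 0 ≤ i ≤ j ≤ 2 only):
  T[0,0] 'c' = {A,T0}  orig:{A}
  T[1,1] 'c' = {A,T0}  orig:{A}
  T[2,2] 'c' = {A,T0}  orig:{A}
  T[0,1] 'cc' = {X3}  orig:{}
  T[1,2] 'cc' = {X3}  orig:{}
  T[0,2] 'ccc' = {A}

Original NTs in T[0,2] deriving "ccc": ["A"]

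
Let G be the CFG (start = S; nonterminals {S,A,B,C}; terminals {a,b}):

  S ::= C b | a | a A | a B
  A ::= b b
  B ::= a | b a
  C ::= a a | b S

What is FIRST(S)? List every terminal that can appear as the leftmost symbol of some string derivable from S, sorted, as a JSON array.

FIRST iteration:
pass 1:
  A via A→b b: +{b}
  B via B→a: +{a}
  B via B→b a: +{b}
  C via C→a a: +{a}
  C via C→b S: +{b}
  S via S→C b: +{a,b}
  FIRST(S)={a,b}  FIRST(A)={b}  FIRST(B)={a,b}  FIRST(C)={a,b}
pass 2: (no change)
  FIRST(S)={a,b}  FIRST(A)={b}  FIRST(B)={a,b}  FIRST(C)={a,b}

FIRST(S) = ["a", "b"]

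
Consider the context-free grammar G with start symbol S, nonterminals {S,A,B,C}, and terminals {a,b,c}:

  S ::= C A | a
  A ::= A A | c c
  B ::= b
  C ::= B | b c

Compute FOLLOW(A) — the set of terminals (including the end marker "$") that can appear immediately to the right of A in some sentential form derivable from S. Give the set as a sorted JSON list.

FIRST iteration:
pass 1:
  A via A→c c: +{c}
  B via B→b: +{b}
  C via C→B: +{b}
  S via S→C A: +{b}
  S via S→a: +{a}
  FIRST[S]={a,b}  FIRST[A]={c}  FIRST[B]={b}  FIRST[C]={b}
pass 2: done
  FIRST[S]={a,b}  FIRST[A]={c}  FIRST[B]={b}  FIRST[C]={b}

Compute FOLLOW by fixpoint:
initialize: $ ∈ FOLLOW(S)
[1]
  A→A A: FOLLOW(A) ⊇ FIRST(A) = {c}; new: +{c}
  S→C A: FOLLOW(C) ⊇ FIRST(A) = {c}; new: +{c}
  S→C A: FOLLOW(A) ⊇ FOLLOW(S) ⊇ {$}; new: +{$}
  FOLLOW(S)={$}  FOLLOW(A)={$,c}  FOLLOW(B)={}  FOLLOW(C)={c}
[2]
  C→B: FOLLOW(B) ⊇ FOLLOW(C) ⊇ {c}; new: +{c}
  FOLLOW(S)={$}  FOLLOW(A)={$,c}  FOLLOW(B)={c}  FOLLOW(C)={c}
[3] (stable)
  FOLLOW(S)={$}  FOLLOW(A)={$,c}  FOLLOW(B)={c}  FOLLOW(C)={c}

FOLLOW(A) = ["$", "c"]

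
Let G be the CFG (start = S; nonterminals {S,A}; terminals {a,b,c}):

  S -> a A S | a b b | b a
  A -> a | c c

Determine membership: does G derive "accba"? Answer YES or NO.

CNF form of G:
  S -> T1 X3 | T1 X4 | T2 T1
  A -> T0 T0 | a
  T0 -> c
  T1 -> a
  T2 -> b
  X3 -> A S
  X4 -> T2 T2

Fill CYK table bottom-up:
  T[0,0] 'a' = {A,T1}  orig:{A}
  T[1,1] 'c' = {T0}  orig:{}
  T[2,2] 'c' = {T0}  orig:{}
  T[3,3] 'b' = {T2}  orig:{}
  T[4,4] 'a' = {A,T1}  orig:{A}
  T[0,1] 'ac' = ∅
  T[1,2] 'cc' = {A}
  T[2,3] 'cb' = ∅
  T[3,4] 'ba' = {S}
  T[0,2] 'acc' = ∅
  T[1,3] 'ccb' = ∅
  T[2,4] 'cba' = ∅
  T[0,3] 'accb' = ∅
  T[1,4] 'ccba' = {X3}  orig:{}
  T[0,4] 'accba' = {S}

S ∈ T[0,4] ⇒ YES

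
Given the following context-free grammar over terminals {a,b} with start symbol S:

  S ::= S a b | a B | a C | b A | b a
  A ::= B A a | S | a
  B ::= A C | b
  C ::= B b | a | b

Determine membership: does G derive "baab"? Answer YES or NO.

CNF form of G:
  S -> S X4 | T0 B | T0 C | T1 A | T1 T0
  A -> B X2 | S X3 | T0 B | T0 C | T1 A | T1 T0 | a
  B -> A C | b
  C -> B T1 | a | b
  T0 -> a
  T1 -> b
  X2 -> A T0
  X3 -> T0 T1
  X4 -> T0 T1

CYK table (by increasing span):
  T[0,0] 'b' = {B,C,T1}  orig:{B,C}
  T[1,1] 'a' = {A,C,T0}  orig:{A,C}
  T[2,2] 'a' = {A,C,T0}  orig:{A,C}
  T[3,3] 'b' = {B,C,T1}  orig:{B,C}
  T[0,1] 'ba' = {A,S}
  T[1,2] 'aa' = {A,B,S,X2}  orig:{A,B,S}
  T[2,3] 'ab' = {A,B,S,X3,X4}  orig:{A,B,S}
  T[0,2] 'baa' = {A,B,S,X2}  orig:{A,B,S}
  T[1,3] 'aab' = {A,B,C,S}
  T[0,3] 'baab' = {A,B,C,S}

S ∈ T[0,3] ⇒ YES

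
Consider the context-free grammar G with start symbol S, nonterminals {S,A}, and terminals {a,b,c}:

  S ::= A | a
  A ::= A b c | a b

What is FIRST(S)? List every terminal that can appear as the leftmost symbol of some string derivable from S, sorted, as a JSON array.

Compute FIRST by fixpoint:
[1]
  A via A→a b: +{a}
  S via S→A: +{a}
  FIRST[S]={a}  FIRST[A]={a}
[2] (no change)
  FIRST[S]={a}  FIRST[A]={a}

FIRST(S) = ["a"]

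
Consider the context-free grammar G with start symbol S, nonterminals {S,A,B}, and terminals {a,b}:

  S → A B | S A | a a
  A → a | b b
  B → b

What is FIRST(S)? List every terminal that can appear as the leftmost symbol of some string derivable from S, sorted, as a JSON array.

FIRST iteration:
iter 1:
  A via A→a: +{a}
  A via A→b b: +{b}
  B via B→b: +{b}
  S via S→A B: +{a,b}
  FIRST(S)={a,b}  FIRST(A)={a,b}  FIRST(B)={b}
iter 2: done
  FIRST(S)={a,b}  FIRST(A)={a,b}  FIRST(B)={b}

FIRST(S) = ["a", "b"]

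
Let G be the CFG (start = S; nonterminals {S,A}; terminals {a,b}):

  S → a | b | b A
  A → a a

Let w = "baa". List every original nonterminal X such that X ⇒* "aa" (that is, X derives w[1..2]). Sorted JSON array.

CNF form of G:
  S -> T1 A | a | b
  A -> T0 T0
  T0 -> a
  T1 -> b

Fill CYK table bottom-up (cells [i..j] with 1 ≤ i ≤ j ≤ 2 only):
  cell(1,1) a: {S,T0}  orig:{S}
  cell(2,2) a: {S,T0}  orig:{S}
  cell(1,2) aa: {A}

Original NTs in T[1,2] deriving "aa": ["A"]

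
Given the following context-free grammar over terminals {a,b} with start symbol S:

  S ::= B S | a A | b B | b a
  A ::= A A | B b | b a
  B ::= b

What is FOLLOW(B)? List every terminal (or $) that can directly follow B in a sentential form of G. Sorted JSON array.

FIRST sets, iterate to fixpoint:
pass 1:
  A via A→b a: +{b}
  B via B→b: +{b}
  S via S→B S: +{b}
  S via S→a A: +{a}
  FIRST(S)={a,b}  FIRST(A)={b}  FIRST(B)={b}
pass 2: (no change)
  FIRST(S)={a,b}  FIRST(A)={b}  FIRST(B)={b}

FOLLOW sets:
initialize: $ ∈ FOLLOW(S)
pass 1:
  A→A A: FOLLOW(A) ⊇ FIRST(A) = {b}; new: +{b}
  A→B b: FOLLOW(B) ⊇ FIRST(b) = {b}; new: +{b}
  S→B S: FOLLOW(B) ⊇ FIRST(S) = {a,b}; new: +{a}
  S→a A: FOLLOW(A) ⊇ FOLLOW(S) ⊇ {$}; new: +{$}
  S→b B: FOLLOW(B) ⊇ FOLLOW(S) ⊇ {$}; new: +{$}
  S: {$}  A: {$,b}  B: {$,a,b}
pass 2: (stable)
  S: {$}  A: {$,b}  B: {$,a,b}

FOLLOW(B) = ["$", "a", "b"]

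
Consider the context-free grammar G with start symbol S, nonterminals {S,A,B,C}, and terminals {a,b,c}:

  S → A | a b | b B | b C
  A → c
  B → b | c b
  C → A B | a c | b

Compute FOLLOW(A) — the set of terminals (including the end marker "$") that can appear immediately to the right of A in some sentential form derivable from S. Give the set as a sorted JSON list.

FIRST iteration:
iter 1:
  A via A→c: +{c}
  B via B→b: +{b}
  B via B→c b: +{c}
  C via C→A B: +{c}
  C via C→a c: +{a}
  C via C→b: +{b}
  S via S→A: +{c}
  S via S→a b: +{a}
  S via S→b B: +{b}
  S: {a,b,c}  A: {c}  B: {b,c}  C: {a,b,c}
iter 2: (no change)
  S: {a,b,c}  A: {c}  B: {b,c}  C: {a,b,c}

FOLLOW sets:
FOLLOW(S) := {$}
iter 1:
  C→A B: FOLLOW(A) ⊇ FIRST(B) = {b,c}; new: +{b,c}
  S→A: FOLLOW(A) ⊇ FOLLOW(S) ⊇ {$}; new: +{$}
  S→b B: FOLLOW(B) ⊇ FOLLOW(S) ⊇ {$}; new: +{$}
  S→b C: FOLLOW(C) ⊇ FOLLOW(S) ⊇ {$}; new: +{$}
  S: {$}  A: {$,b,c}  B: {$}  C: {$}
iter 2: (no change)
  S: {$}  A: {$,b,c}  B: {$}  C: {$}

FOLLOW(A) = ["$", "b", "c"]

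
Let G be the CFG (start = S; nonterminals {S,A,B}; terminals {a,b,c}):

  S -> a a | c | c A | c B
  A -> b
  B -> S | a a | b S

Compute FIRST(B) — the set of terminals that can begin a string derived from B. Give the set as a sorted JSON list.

FIRST sets, iterate to fixpoint:
round 1:
  A via A→b: +{b}
  B via B→a a: +{a}
  B via B→b S: +{b}
  S via S→a a: +{a}
  S via S→c: +{c}
  FIRST[S]={a,c}  FIRST[A]={b}  FIRST[B]={a,b}
round 2:
  B via B→S: +{c}
  FIRST[S]={a,c}  FIRST[A]={b}  FIRST[B]={a,b,c}
round 3: done
  FIRST[S]={a,c}  FIRST[A]={b}  FIRST[B]={a,b,c}

FIRST(B) = ["a", "b", "c"]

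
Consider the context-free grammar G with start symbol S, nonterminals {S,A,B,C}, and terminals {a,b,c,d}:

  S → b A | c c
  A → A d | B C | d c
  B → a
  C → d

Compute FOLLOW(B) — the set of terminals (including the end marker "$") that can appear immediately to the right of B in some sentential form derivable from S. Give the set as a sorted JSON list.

FIRST iteration:
pass 1:
  A via A→d c: +{d}
  B via B→a: +{a}
  C via C→d: +{d}
  S via S→b A: +{b}
  S via S→c c: +{c}
  S: {b,c}  A: {d}  B: {a}  C: {d}
pass 2:
  A via A→B C: +{a}
  S: {b,c}  A: {a,d}  B: {a}  C: {d}
pass 3: (stable)
  S: {b,c}  A: {a,d}  B: {a}  C: {d}

FOLLOW iteration:
FOLLOW(S) := {$}
iter 1:
  A→A d: FOLLOW(A) ⊇ FIRST(d) = {d}; new: +{d}
  A→B C: FOLLOW(B) ⊇ FIRST(C) = {d}; new: +{d}
  A→B C: FOLLOW(C) ⊇ FOLLOW(A) ⊇ {d}; new: +{d}
  S→b A: FOLLOW(A) ⊇ FOLLOW(S) ⊇ {$}; new: +{$}
  FOLLOW(S)={$}  FOLLOW(A)={$,d}  FOLLOW(B)={d}  FOLLOW(C)={d}
iter 2:
  A→B C: FOLLOW(C) ⊇ FOLLOW(A) ⊇ {$,d}; new: +{$}
  FOLLOW(S)={$}  FOLLOW(A)={$,d}  FOLLOW(B)={d}  FOLLOW(C)={$,d}
iter 3: — fixpoint
  FOLLOW(S)={$}  FOLLOW(A)={$,d}  FOLLOW(B)={d}  FOLLOW(C)={$,d}

FOLLOW(B) = ["d"]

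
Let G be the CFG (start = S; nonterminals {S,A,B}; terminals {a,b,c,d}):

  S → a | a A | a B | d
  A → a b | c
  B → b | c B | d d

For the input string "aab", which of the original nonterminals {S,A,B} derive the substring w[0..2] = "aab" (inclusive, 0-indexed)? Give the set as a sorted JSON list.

Convert to CNF:
  S -> T0 A | T0 B | a | d
  A -> T0 T1 | c
  B -> T2 B | T3 T3 | b
  T0 -> a
  T1 -> b
  T2 -> c
  T3 -> d

Fill CYK table bottom-up — only the sub-triangle for w[0..2]:
  cell(0,0) a: {S,T0}  orig:{S}
  cell(1,1) a: {S,T0}  orig:{S}
  cell(2,2) b: {B,T1}  orig:{B}
  cell(0,1) aa: ∅
  cell(1,2) ab: {A,S}
  cell(0,2) aab: {S}

Original NTs in T[0,2] deriving "aab": ["S"]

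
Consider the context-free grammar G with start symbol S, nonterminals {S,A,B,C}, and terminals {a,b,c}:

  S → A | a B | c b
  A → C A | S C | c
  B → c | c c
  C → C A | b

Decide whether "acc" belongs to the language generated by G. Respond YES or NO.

Convert to CNF:
  S -> C A | S C | T0 T2 | T1 B | c
  A -> C A | S C | c
  B -> T0 T0 | c
  C -> C A | b
  T0 -> c
  T1 -> a
  T2 -> b

Fill CYK table bottom-up:
  [0..0]={T1}  "a"  orig:{}
  [1..1]={A,B,S,T0}  "c"  orig:{A,B,S}
  [2..2]={A,B,S,T0}  "c"  orig:{A,B,S}
  [0..1]={S}  "ac"
  [1..2]={B}  "cc"
  [0..2]={S}  "acc"

S ∈ T[0,2] ⇒ YES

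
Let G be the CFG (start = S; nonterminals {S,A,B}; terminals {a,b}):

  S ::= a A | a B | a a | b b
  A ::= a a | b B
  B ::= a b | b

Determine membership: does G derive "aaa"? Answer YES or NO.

Convert to CNF:
  S -> T0 A | T0 B | T0 T0 | T1 T1
  A -> T0 T0 | T1 B
  B -> T0 T1 | b
  T0 -> a
  T1 -> b

CYK table (by increasing span):
  [0..0]={T0}  "a"  orig:{}
  [1..1]={T0}  "a"  orig:{}
  [2..2]={T0}  "a"  orig:{}
  [0..1]={A,S}  "aa"
  [1..2]={A,S}  "aa"
  [0..2]={S}  "aaa"

S ∈ T[0,2] ⇒ YES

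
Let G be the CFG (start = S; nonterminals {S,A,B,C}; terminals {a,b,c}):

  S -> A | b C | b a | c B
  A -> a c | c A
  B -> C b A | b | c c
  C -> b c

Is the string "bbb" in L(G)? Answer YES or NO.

Convert to CNF:
  S -> T0 T1 | T1 A | T1 B | T2 C | T2 T0
  A -> T0 T1 | T1 A
  B -> C X3 | T1 T1 | b
  C -> T2 T1
  T0 -> a
  T1 -> c
  T2 -> b
  X3 -> T2 A

Fill CYK table bottom-up:
  T[0,0] 'b' = {B,T2}  orig:{B}
  T[1,1] 'b' = {B,T2}  orig:{B}
  T[2,2] 'b' = {B,T2}  orig:{B}
  T[0,1] 'bb' = ∅
  T[1,2] 'bb' = ∅
  T[0,2] 'bbb' = ∅

S ∉ T[0,2] ⇒ NO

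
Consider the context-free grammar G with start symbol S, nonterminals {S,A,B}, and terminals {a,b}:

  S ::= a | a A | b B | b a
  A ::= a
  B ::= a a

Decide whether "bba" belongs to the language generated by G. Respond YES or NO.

Convert to CNF:
  S -> T0 A | T1 B | T1 T0 | a
  A -> a
  B -> T0 T0
  T0 -> a
  T1 -> b

CYK table (by increasing span):
  cell(0,0) b: {T1}  orig:{}
  cell(1,1) b: {T1}  orig:{}
  cell(2,2) a: {A,S,T0}  orig:{A,S}
  cell(0,1) bb: ∅
  cell(1,2) ba: {S}
  cell(0,2) bba: ∅

S ∉ T[0,2] ⇒ NO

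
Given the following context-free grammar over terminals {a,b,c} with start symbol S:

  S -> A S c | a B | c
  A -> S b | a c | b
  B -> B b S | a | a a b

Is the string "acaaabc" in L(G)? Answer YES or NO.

Convert to CNF:
  S -> A X5 | T1 B | c
  A -> S T0 | T1 T2 | b
  B -> B X3 | T1 X4 | a
  T0 -> b
  T1 -> a
  T2 -> c
  X3 -> T0 S
  X4 -> T1 T0
  X5 -> S T2

CYK fill:
  [0..0]={B,T1}  "a"  orig:{B}
  [1..1]={S,T2}  "c"  orig:{S}
  [2..2]={B,T1}  "a"  orig:{B}
  [3..3]={B,T1}  "a"  orig:{B}
  [4..4]={B,T1}  "a"  orig:{B}
  [5..5]={A,T0}  "b"  orig:{A}
  [6..6]={S,T2}  "c"  orig:{S}
  [0..1]={A}  "ac"
  [1..2]=∅  "ca"
  [2..3]={S}  "aa"
  [3..4]={S}  "aa"
  [4..5]={X4}  "ab"  orig:{}
  [5..6]={X3}  "bc"  orig:{}
  [0..2]=∅  "aca"
  [1..3]=∅  "caa"
  [2..4]=∅  "aaa"
  [3..5]={A,B}  "aab"
  [4..6]={B}  "abc"
  [0..3]=∅  "acaa"
  [1..4]=∅  "caaa"
  [2..5]={S}  "aaab"
  [3..6]={S}  "aabc"
  [0..4]=∅  "acaaa"
  [1..5]=∅  "caaab"
  [2..6]={X5}  "aaabc"  orig:{}
  [0..5]=∅  "acaaab"
  [1..6]=∅  "caaabc"
  [0..6]={S}  "acaaabc"

S ∈ T[0,6] ⇒ YES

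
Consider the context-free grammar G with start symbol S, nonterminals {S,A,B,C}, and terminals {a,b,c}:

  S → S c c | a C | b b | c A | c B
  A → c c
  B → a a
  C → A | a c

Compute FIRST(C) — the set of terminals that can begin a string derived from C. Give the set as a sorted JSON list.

Compute FIRST by fixpoint:
iter 1:
  A via A→c c: +{c}
  B via B→a a: +{a}
  C via C→A: +{c}
  C via C→a c: +{a}
  S via S→a C: +{a}
  S via S→b b: +{b}
  S via S→c A: +{c}
  FIRST[S]={a,b,c}  FIRST[A]={c}  FIRST[B]={a}  FIRST[C]={a,c}
iter 2: done
  FIRST[S]={a,b,c}  FIRST[A]={c}  FIRST[B]={a}  FIRST[C]={a,c}

FIRST(C) = ["a", "c"]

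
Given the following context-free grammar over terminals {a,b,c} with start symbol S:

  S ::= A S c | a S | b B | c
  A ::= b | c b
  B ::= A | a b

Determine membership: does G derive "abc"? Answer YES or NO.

CNF form of G:
  S -> A X3 | T1 B | T2 S | c
  A -> T0 T1 | b
  B -> T0 T1 | T2 T1 | b
  T0 -> c
  T1 -> b
  T2 -> a
  X3 -> S T0

CYK fill:
  T[0,0] 'a' = {T2}  orig:{}
  T[1,1] 'b' = {A,B,T1}  orig:{A,B}
  T[2,2] 'c' = {S,T0}  orig:{S}
  T[0,1] 'ab' = {B}
  T[1,2] 'bc' = ∅
  T[0,2] 'abc' = ∅

S ∉ T[0,2] ⇒ NO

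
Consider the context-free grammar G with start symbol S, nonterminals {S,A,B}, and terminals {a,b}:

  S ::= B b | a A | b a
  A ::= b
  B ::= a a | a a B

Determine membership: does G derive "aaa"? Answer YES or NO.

CNF form of G:
  S -> B T1 | T0 A | T1 T0
  A -> b
  B -> T0 T0 | T0 X2
  T0 -> a
  T1 -> b
  X2 -> T0 B

Fill CYK table bottom-up:
  [0..0]={T0}  "a"  orig:{}
  [1..1]={T0}  "a"  orig:{}
  [2..2]={T0}  "a"  orig:{}
  [0..1]={B}  "aa"
  [1..2]={B}  "aa"
  [0..2]={X2}  "aaa"  orig:{}

S ∉ T[0,2] ⇒ NO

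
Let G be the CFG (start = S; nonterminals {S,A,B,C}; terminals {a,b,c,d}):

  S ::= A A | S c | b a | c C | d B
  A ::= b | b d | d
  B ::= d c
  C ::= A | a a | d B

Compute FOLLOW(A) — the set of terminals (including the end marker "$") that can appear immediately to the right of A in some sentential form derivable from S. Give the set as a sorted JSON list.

FIRST sets, iterate to fixpoint:
iter 1:
  A via A→b: +{b}
  A via A→d: +{d}
  B via B→d c: +{d}
  C via C→A: +{b,d}
  C via C→a a: +{a}
  S via S→A A: +{b,d}
  S via S→c C: +{c}
  FIRST(S)={b,c,d}  FIRST(A)={b,d}  FIRST(B)={d}  FIRST(C)={a,b,d}
iter 2: (no change)
  FIRST(S)={b,c,d}  FIRST(A)={b,d}  FIRST(B)={d}  FIRST(C)={a,b,d}

Compute FOLLOW by fixpoint:
seed FOLLOW(S) with $
round 1:
  S→A A: FOLLOW(A) ⊇ FIRST(A) = {b,d}; new: +{b,d}
  S→A A: FOLLOW(A) ⊇ FOLLOW(S) ⊇ {$}; new: +{$}
  S→S c: FOLLOW(S) ⊇ FIRST(c) = {c}; new: +{c}
  S→c C: FOLLOW(C) ⊇ FOLLOW(S) ⊇ {$,c}; new: +{$,c}
  S→d B: FOLLOW(B) ⊇ FOLLOW(S) ⊇ {$,c}; new: +{$,c}
  S: {$,c}  A: {$,b,d}  B: {$,c}  C: {$,c}
round 2:
  C→A: FOLLOW(A) ⊇ FOLLOW(C) ⊇ {$,c}; new: +{c}
  S: {$,c}  A: {$,b,c,d}  B: {$,c}  C: {$,c}
round 3: done
  S: {$,c}  A: {$,b,c,d}  B: {$,c}  C: {$,c}

FOLLOW(A) = ["$", "b", "c", "d"]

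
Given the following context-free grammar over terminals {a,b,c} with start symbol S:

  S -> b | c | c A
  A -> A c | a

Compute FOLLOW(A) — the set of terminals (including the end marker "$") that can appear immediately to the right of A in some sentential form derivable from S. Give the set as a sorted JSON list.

FIRST iteration:
pass 1:
  A via A→a: +{a}
  S via S→b: +{b}
  S via S→c: +{c}
  FIRST[S]={b,c}  FIRST[A]={a}
pass 2: done
  FIRST[S]={b,c}  FIRST[A]={a}

Compute FOLLOW by fixpoint:
seed FOLLOW(S) with $
iter 1:
  A→A c: FOLLOW(A) ⊇ FIRST(c) = {c}; new: +{c}
  S→c A: FOLLOW(A) ⊇ FOLLOW(S) ⊇ {$}; new: +{$}
  S: {$}  A: {$,c}
iter 2: (stable)
  S: {$}  A: {$,c}

FOLLOW(A) = ["$", "c"]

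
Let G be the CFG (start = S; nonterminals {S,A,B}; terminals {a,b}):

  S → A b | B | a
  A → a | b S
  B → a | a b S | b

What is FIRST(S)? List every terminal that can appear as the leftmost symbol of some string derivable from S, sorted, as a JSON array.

FIRST sets, iterate to fixpoint:
[1]
  A via A→a: +{a}
  A via A→b S: +{b}
  B via B→a: +{a}
  B via B→b: +{b}
  S via S→A b: +{a,b}
  FIRST(S)={a,b}  FIRST(A)={a,b}  FIRST(B)={a,b}
[2] done
  FIRST(S)={a,b}  FIRST(A)={a,b}  FIRST(B)={a,b}

FIRST(S) = ["a", "b"]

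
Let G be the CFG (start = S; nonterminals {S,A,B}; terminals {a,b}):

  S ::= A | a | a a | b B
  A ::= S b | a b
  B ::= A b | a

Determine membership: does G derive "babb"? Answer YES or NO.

CNF form of G:
  S -> S T0 | T0 B | T1 T0 | T1 T1 | a
  A -> S T0 | T1 T0
  B -> A T0 | a
  T0 -> b
  T1 -> a

CYK fill:
  cell(0,0) b: {T0}  orig:{}
  cell(1,1) a: {B,S,T1}  orig:{B,S}
  cell(2,2) b: {T0}  orig:{}
  cell(3,3) b: {T0}  orig:{}
  cell(0,1) ba: {S}
  cell(1,2) ab: {A,S}
  cell(2,3) bb: ∅
  cell(0,2) bab: {A,S}
  cell(1,3) abb: {A,B,S}
  cell(0,3) babb: {A,B,S}

S ∈ T[0,3] ⇒ YES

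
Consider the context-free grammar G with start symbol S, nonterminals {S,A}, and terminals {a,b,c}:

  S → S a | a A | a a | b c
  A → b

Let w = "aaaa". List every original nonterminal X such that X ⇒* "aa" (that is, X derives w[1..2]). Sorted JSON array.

CNF form of G:
  S -> S T0 | T0 A | T0 T0 | T1 T2
  A -> b
  T0 -> a
  T1 -> b
  T2 -> c

CYK table (by increasing span) (cells [i..j] with 1 ≤ i ≤ j ≤ 2 only):
  [1..1]={T0}  "a"  orig:{}
  [2..2]={T0}  "a"  orig:{}
  [1..2]={S}  "aa"

Original NTs in T[1,2] deriving "aa": ["S"]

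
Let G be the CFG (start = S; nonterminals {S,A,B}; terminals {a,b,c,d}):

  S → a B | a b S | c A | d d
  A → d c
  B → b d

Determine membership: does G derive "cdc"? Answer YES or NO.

CNF form of G:
  S -> T0 T0 | T1 A | T3 B | T3 X4
  A -> T0 T1
  B -> T2 T0
  T0 -> d
  T1 -> c
  T2 -> b
  T3 -> a
  X4 -> T2 S

CYK fill:
  T[0,0] 'c' = {T1}  orig:{}
  T[1,1] 'd' = {T0}  orig:{}
  T[2,2] 'c' = {T1}  orig:{}
  T[0,1] 'cd' = ∅
  T[1,2] 'dc' = {A}
  T[0,2] 'cdc' = {S}

S ∈ T[0,2] ⇒ YES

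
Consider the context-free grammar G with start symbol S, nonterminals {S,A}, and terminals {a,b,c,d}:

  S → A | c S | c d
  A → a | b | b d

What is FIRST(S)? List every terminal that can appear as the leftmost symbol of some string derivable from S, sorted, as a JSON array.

FIRST iteration:
pass 1:
  A via A→a: +{a}
  A via A→b: +{b}
  S via S→A: +{a,b}
  S via S→c S: +{c}
  FIRST[S]={a,b,c}  FIRST[A]={a,b}
pass 2: (stable)
  FIRST[S]={a,b,c}  FIRST[A]={a,b}

FIRST(S) = ["a", "b", "c"]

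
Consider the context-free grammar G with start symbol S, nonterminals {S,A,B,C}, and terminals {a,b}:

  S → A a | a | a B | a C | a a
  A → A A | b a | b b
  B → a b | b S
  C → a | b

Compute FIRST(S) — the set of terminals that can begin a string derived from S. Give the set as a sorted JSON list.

Compute FIRST by fixpoint:
round 1:
  A via A→b a: +{b}
  B via B→a b: +{a}
  B via B→b S: +{b}
  C via C→a: +{a}
  C via C→b: +{b}
  S via S→A a: +{b}
  S via S→a: +{a}
  FIRST[S]={a,b}  FIRST[A]={b}  FIRST[B]={a,b}  FIRST[C]={a,b}
round 2: done
  FIRST[S]={a,b}  FIRST[A]={b}  FIRST[B]={a,b}  FIRST[C]={a,b}

FIRST(S) = ["a", "b"]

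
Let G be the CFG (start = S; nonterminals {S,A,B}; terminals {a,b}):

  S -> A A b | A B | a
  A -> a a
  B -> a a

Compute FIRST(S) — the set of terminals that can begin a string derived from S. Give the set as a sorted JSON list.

Compute FIRST by fixpoint:
iter 1:
  A via A→a a: +{a}
  B via B→a a: +{a}
  S via S→A A b: +{a}
  FIRST[S]={a}  FIRST[A]={a}  FIRST[B]={a}
iter 2: (no change)
  FIRST[S]={a}  FIRST[A]={a}  FIRST[B]={a}

FIRST(S) = ["a"]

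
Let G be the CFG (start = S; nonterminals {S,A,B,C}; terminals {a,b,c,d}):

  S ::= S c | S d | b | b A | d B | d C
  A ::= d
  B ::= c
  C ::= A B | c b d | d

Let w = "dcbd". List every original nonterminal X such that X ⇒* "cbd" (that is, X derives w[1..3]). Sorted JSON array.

Convert to CNF:
  S -> S T0 | S T2 | T1 A | T2 B | T2 C | b
  A -> d
  B -> c
  C -> A B | T0 X3 | d
  T0 -> c
  T1 -> b
  T2 -> d
  X3 -> T1 T2

CYK table (by increasing span), restricted to cells inside w[1..3]:
  T[1,1] 'c' = {B,T0}  orig:{B}
  T[2,2] 'b' = {S,T1}  orig:{S}
  T[3,3] 'd' = {A,C,T2}  orig:{A,C}
  T[1,2] 'cb' = ∅
  T[2,3] 'bd' = {S,X3}  orig:{S}
  T[1,3] 'cbd' = {C}

Original NTs in T[1,3] deriving "cbd": ["C"]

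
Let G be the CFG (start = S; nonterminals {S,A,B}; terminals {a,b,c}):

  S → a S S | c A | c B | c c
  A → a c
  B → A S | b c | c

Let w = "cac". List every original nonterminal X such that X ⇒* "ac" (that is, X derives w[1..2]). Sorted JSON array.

Convert to CNF:
  S -> T0 X3 | T1 A | T1 B | T1 T1
  A -> T0 T1
  B -> A S | T2 T1 | c
  T0 -> a
  T1 -> c
  T2 -> b
  X3 -> S S

CYK table (by increasing span), restricted to cells inside w[1..2]:
  T[1,1] 'a' = {T0}  orig:{}
  T[2,2] 'c' = {B,T1}  orig:{B}
  T[1,2] 'ac' = {A}

Original NTs in T[1,2] deriving "ac": ["A"]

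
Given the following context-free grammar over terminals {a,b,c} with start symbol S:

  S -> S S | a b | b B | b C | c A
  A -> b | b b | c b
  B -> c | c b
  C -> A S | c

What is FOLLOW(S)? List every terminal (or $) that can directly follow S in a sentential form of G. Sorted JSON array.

FIRST iteration:
pass 1:
  A via A→b: +{b}
  A via A→c b: +{c}
  B via B→c: +{c}
  C via C→A S: +{b,c}
  S via S→a b: +{a}
  S via S→b B: +{b}
  S via S→c A: +{c}
  FIRST[S]={a,b,c}  FIRST[A]={b,c}  FIRST[B]={c}  FIRST[C]={b,c}
pass 2: (no change)
  FIRST[S]={a,b,c}  FIRST[A]={b,c}  FIRST[B]={c}  FIRST[C]={b,c}

FOLLOW sets:
initialize: $ ∈ FOLLOW(S)
round 1:
  C→A S: FOLLOW(A) ⊇ FIRST(S) = {a,b,c}; new: +{a,b,c}
  S→S S: FOLLOW(S) ⊇ FIRST(S) = {a,b,c}; new: +{a,b,c}
  S→b B: FOLLOW(B) ⊇ FOLLOW(S) ⊇ {$,a,b,c}; new: +{$,a,b,c}
  S→b C: FOLLOW(C) ⊇ FOLLOW(S) ⊇ {$,a,b,c}; new: +{$,a,b,c}
  S→c A: FOLLOW(A) ⊇ FOLLOW(S) ⊇ {$,a,b,c}; new: +{$}
  FOLLOW[S]={$,a,b,c}  FOLLOW[A]={$,a,b,c}  FOLLOW[B]={$,a,b,c}  FOLLOW[C]={$,a,b,c}
round 2: (no change)
  FOLLOW[S]={$,a,b,c}  FOLLOW[A]={$,a,b,c}  FOLLOW[B]={$,a,b,c}  FOLLOW[C]={$,a,b,c}

FOLLOW(S) = ["$", "a", "b", "c"]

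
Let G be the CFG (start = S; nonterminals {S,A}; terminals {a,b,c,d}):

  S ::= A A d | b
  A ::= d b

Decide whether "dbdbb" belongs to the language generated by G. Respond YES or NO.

CNF form of G:
  S -> A X2 | b
  A -> T0 T1
  T0 -> d
  T1 -> b
  X2 -> A T0

CYK fill:
  cell(0,0) d: {T0}  orig:{}
  cell(1,1) b: {S,T1}  orig:{S}
  cell(2,2) d: {T0}  orig:{}
  cell(3,3) b: {S,T1}  orig:{S}
  cell(4,4) b: {S,T1}  orig:{S}
  cell(0,1) db: {A}
  cell(1,2) bd: ∅
  cell(2,3) db: {A}
  cell(3,4) bb: ∅
  cell(0,2) dbd: {X2}  orig:{}
  cell(1,3) bdb: ∅
  cell(2,4) dbb: ∅
  cell(0,3) dbdb: ∅
  cell(1,4) bdbb: ∅
  cell(0,4) dbdbb: ∅

S ∉ T[0,4] ⇒ NO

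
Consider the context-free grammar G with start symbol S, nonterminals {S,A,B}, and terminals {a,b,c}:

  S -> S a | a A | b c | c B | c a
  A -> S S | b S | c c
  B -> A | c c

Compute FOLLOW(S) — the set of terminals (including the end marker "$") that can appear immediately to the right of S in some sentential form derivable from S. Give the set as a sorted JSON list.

Compute FIRST by fixpoint:
round 1:
  A via A→b S: +{b}
  A via A→c c: +{c}
  B via B→A: +{b,c}
  S via S→a A: +{a}
  S via S→b c: +{b}
  S via S→c B: +{c}
  S: {a,b,c}  A: {b,c}  B: {b,c}
round 2:
  A via A→S S: +{a}
  B via B→A: +{a}
  S: {a,b,c}  A: {a,b,c}  B: {a,b,c}
round 3: — fixpoint
  S: {a,b,c}  A: {a,b,c}  B: {a,b,c}

FOLLOW iteration:
seed FOLLOW(S) with $
iter 1:
  A→S S: FOLLOW(S) ⊇ FIRST(S) = {a,b,c}; new: +{a,b,c}
  S→a A: FOLLOW(A) ⊇ FOLLOW(S) ⊇ {$,a,b,c}; new: +{$,a,b,c}
  S→c B: FOLLOW(B) ⊇ FOLLOW(S) ⊇ {$,a,b,c}; new: +{$,a,b,c}
  FOLLOW[S]={$,a,b,c}  FOLLOW[A]={$,a,b,c}  FOLLOW[B]={$,a,b,c}
iter 2: (stable)
  FOLLOW[S]={$,a,b,c}  FOLLOW[A]={$,a,b,c}  FOLLOW[B]={$,a,b,c}

FOLLOW(S) = ["$", "a", "b", "c"]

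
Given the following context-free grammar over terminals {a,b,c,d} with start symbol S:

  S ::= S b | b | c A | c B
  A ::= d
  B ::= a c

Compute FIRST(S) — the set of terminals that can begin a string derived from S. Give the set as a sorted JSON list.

FIRST iteration:
pass 1:
  A via A→d: +{d}
  B via B→a c: +{a}
  S via S→b: +{b}
  S via S→c A: +{c}
  S: {b,c}  A: {d}  B: {a}
pass 2: (no change)
  S: {b,c}  A: {d}  B: {a}

FIRST(S) = ["b", "c"]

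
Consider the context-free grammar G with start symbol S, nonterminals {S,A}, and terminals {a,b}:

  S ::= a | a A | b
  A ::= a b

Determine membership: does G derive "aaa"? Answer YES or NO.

CNF form of G:
  S -> T0 A | a | b
  A -> T0 T1
  T0 -> a
  T1 -> b

CYK table (by increasing span):
  [0..0]={S,T0}  "a"  orig:{S}
  [1..1]={S,T0}  "a"  orig:{S}
  [2..2]={S,T0}  "a"  orig:{S}
  [0..1]=∅  "aa"
  [1..2]=∅  "aa"
  [0..2]=∅  "aaa"

S ∉ T[0,2] ⇒ NO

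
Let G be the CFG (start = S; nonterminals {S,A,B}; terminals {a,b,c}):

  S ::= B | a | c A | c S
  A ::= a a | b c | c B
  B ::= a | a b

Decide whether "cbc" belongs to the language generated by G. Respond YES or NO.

Convert to CNF:
  S -> T0 T1 | T2 A | T2 S | a
  A -> T0 T0 | T1 T2 | T2 B
  B -> T0 T1 | a
  T0 -> a
  T1 -> b
  T2 -> c

CYK table (by increasing span):
  T[0,0] 'c' = {T2}  orig:{}
  T[1,1] 'b' = {T1}  orig:{}
  T[2,2] 'c' = {T2}  orig:{}
  T[0,1] 'cb' = ∅
  T[1,2] 'bc' = {A}
  T[0,2] 'cbc' = {S}

S ∈ T[0,2] ⇒ YES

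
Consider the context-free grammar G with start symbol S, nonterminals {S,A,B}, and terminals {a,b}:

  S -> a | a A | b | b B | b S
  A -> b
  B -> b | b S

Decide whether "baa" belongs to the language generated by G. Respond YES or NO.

Convert to CNF:
  S -> T0 B | T0 S | T1 A | a | b
  A -> b
  B -> T0 S | b
  T0 -> b
  T1 -> a

Fill CYK table bottom-up:
  [0..0]={A,B,S,T0}  "b"  orig:{A,B,S}
  [1..1]={S,T1}  "a"  orig:{S}
  [2..2]={S,T1}  "a"  orig:{S}
  [0..1]={B,S}  "ba"
  [1..2]=∅  "aa"
  [0..2]=∅  "baa"

S ∉ T[0,2] ⇒ NO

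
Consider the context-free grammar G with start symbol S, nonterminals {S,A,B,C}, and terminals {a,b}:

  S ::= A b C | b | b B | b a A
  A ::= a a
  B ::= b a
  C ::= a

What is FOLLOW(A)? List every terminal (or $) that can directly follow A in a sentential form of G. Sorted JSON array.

FIRST iteration:
pass 1:
  A via A→a a: +{a}
  B via B→b a: +{b}
  C via C→a: +{a}
  S via S→A b C: +{a}
  S via S→b: +{b}
  FIRST(S)={a,b}  FIRST(A)={a}  FIRST(B)={b}  FIRST(C)={a}
pass 2: — fixpoint
  FIRST(S)={a,b}  FIRST(A)={a}  FIRST(B)={b}  FIRST(C)={a}

Compute FOLLOW by fixpoint:
FOLLOW(S) := {$}
[1]
  S→A b C: FOLLOW(A) ⊇ FIRST(b) = {b}; new: +{b}
  S→A b C: FOLLOW(C) ⊇ FOLLOW(S) ⊇ {$}; new: +{$}
  S→b B: FOLLOW(B) ⊇ FOLLOW(S) ⊇ {$}; new: +{$}
  S→b a A: FOLLOW(A) ⊇ FOLLOW(S) ⊇ {$}; new: +{$}
  S: {$}  A: {$,b}  B: {$}  C: {$}
[2] (stable)
  S: {$}  A: {$,b}  B: {$}  C: {$}

FOLLOW(A) = ["$", "b"]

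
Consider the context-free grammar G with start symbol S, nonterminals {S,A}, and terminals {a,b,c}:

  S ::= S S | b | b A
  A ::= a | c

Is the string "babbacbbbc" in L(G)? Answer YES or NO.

CNF form of G:
  S -> S S | T0 A | b
  A -> a | c
  T0 -> b

CYK table (by increasing span):
  [0..0]={S,T0}  "b"  orig:{S}
  [1..1]={A}  "a"
  [2..2]={S,T0}  "b"  orig:{S}
  [3..3]={S,T0}  "b"  orig:{S}
  [4..4]={A}  "a"
  [5..5]={A}  "c"
  [6..6]={S,T0}  "b"  orig:{S}
  [7..7]={S,T0}  "b"  orig:{S}
  [8..8]={S,T0}  "b"  orig:{S}
  [9..9]={A}  "c"
  [0..1]={S}  "ba"
  [1..2]=∅  "ab"
  [2..3]={S}  "bb"
  [3..4]={S}  "ba"
  [4..5]=∅  "ac"
  [5..6]=∅  "cb"
  [6..7]={S}  "bb"
  [7..8]={S}  "bb"
  [8..9]={S}  "bc"
  [0..2]={S}  "bab"
  [1..3]=∅  "abb"
  [2..4]={S}  "bba"
  [3..5]=∅  "bac"
  [4..6]=∅  "acb"
  [5..7]=∅  "cbb"
  [6..8]={S}  "bbb"
  [7..9]={S}  "bbc"
  [0..3]={S}  "babb"
  [1..4]=∅  "abba"
  [2..5]=∅  "bbac"
  [3..6]=∅  "bacb"
  [4..7]=∅  "acbb"
  [5..8]=∅  "cbbb"
  [6..9]={S}  "bbbc"
  [0..4]={S}  "babba"
  [1..5]=∅  "abbac"
  [2..6]=∅  "bbacb"
  [3..7]=∅  "bacbb"
  [4..8]=∅  "acbbb"
  [5..9]=∅  "cbbbc"
  [0..5]=∅  "babbac"
  [1..6]=∅  "abbacb"
  [2..7]=∅  "bbacbb"
  [3..8]=∅  "bacbbb"
  [4..9]=∅  "acbbbc"
  [0..6]=∅  "babbacb"
  [1..7]=∅  "abbacbb"
  [2..8]=∅  "bbacbbb"
  [3..9]=∅  "bacbbbc"
  [0..7]=∅  "babbacbb"
  [1..8]=∅  "abbacbbb"
  [2..9]=∅  "bbacbbbc"
  [0..8]=∅  "babbacbbb"
  [1..9]=∅  "abbacbbbc"
  [0..9]=∅  "babbacbbbc"

S ∉ T[0,9] ⇒ NO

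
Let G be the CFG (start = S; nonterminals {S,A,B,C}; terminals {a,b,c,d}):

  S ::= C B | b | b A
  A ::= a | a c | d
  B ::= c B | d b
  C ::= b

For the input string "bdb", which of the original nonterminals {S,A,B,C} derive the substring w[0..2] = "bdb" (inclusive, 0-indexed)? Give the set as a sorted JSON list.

CNF form of G:
  S -> C B | T3 A | b
  A -> T0 T1 | a | d
  B -> T1 B | T2 T3
  C -> b
  T0 -> a
  T1 -> c
  T2 -> d
  T3 -> b

CYK fill (cells [i..j] with 0 ≤ i ≤ j ≤ 2 only):
  cell(0,0) b: {C,S,T3}  orig:{C,S}
  cell(1,1) d: {A,T2}  orig:{A}
  cell(2,2) b: {C,S,T3}  orig:{C,S}
  cell(0,1) bd: {S}
  cell(1,2) db: {B}
  cell(0,2) bdb: {S}

Original NTs in T[0,2] deriving "bdb": ["S"]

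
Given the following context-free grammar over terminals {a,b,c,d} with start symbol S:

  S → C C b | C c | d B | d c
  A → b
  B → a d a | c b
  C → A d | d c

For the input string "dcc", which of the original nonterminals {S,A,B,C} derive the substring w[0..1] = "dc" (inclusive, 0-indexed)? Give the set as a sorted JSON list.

Convert to CNF:
  S -> C T2 | C X5 | T1 B | T1 T2
  A -> b
  B -> T0 X4 | T2 T3
  C -> A T1 | T1 T2
  T0 -> a
  T1 -> d
  T2 -> c
  T3 -> b
  X4 -> T1 T0
  X5 -> C T3

CYK table (by increasing span) — only the sub-triangle for w[0..1]:
  T[0,0] 'd' = {T1}  orig:{}
  T[1,1] 'c' = {T2}  orig:{}
  T[0,1] 'dc' = {C,S}

Original NTs in T[0,1] deriving "dc": ["C", "S"]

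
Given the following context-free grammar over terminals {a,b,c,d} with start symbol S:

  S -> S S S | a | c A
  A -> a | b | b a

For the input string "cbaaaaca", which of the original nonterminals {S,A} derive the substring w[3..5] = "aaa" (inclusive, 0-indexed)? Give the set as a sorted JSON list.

Convert to CNF:
  S -> S X3 | T2 A | a
  A -> T0 T1 | a | b
  T0 -> b
  T1 -> a
  T2 -> c
  X3 -> S S

CYK fill, restricted to cells inside w[3..5]:
  T[3,3] 'a' = {A,S,T1}  orig:{A,S}
  T[4,4] 'a' = {A,S,T1}  orig:{A,S}
  T[5,5] 'a' = {A,S,T1}  orig:{A,S}
  T[3,4] 'aa' = {X3}  orig:{}
  T[4,5] 'aa' = {X3}  orig:{}
  T[3,5] 'aaa' = {S}

Original NTs in T[3,5] deriving "aaa": ["S"]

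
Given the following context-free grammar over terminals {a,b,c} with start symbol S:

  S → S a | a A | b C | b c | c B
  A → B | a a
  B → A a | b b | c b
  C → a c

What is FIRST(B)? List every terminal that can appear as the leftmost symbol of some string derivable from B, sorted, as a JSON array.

FIRST iteration:
pass 1:
  A via A→a a: +{a}
  B via B→A a: +{a}
  B via B→b b: +{b}
  B via B→c b: +{c}
  C via C→a c: +{a}
  S via S→a A: +{a}
  S via S→b C: +{b}
  S via S→c B: +{c}
  S: {a,b,c}  A: {a}  B: {a,b,c}  C: {a}
pass 2:
  A via A→B: +{b,c}
  S: {a,b,c}  A: {a,b,c}  B: {a,b,c}  C: {a}
pass 3: done
  S: {a,b,c}  A: {a,b,c}  B: {a,b,c}  C: {a}

FIRST(B) = ["a", "b", "c"]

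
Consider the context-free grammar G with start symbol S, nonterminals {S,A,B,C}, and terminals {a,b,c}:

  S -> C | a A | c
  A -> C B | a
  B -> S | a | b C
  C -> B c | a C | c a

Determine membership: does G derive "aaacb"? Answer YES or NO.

CNF form of G:
  S -> B T0 | T0 T1 | T1 A | T1 C | c
  A -> C B | a
  B -> B T0 | T0 T1 | T1 A | T1 C | T2 C | a | c
  C -> B T0 | T0 T1 | T1 C
  T0 -> c
  T1 -> a
  T2 -> b

CYK table (by increasing span):
  T[0,0] 'a' = {A,B,T1}  orig:{A,B}
  T[1,1] 'a' = {A,B,T1}  orig:{A,B}
  T[2,2] 'a' = {A,B,T1}  orig:{A,B}
  T[3,3] 'c' = {B,S,T0}  orig:{B,S}
  T[4,4] 'b' = {T2}  orig:{}
  T[0,1] 'aa' = {B,S}
  T[1,2] 'aa' = {B,S}
  T[2,3] 'ac' = {B,C,S}
  T[3,4] 'cb' = ∅
  T[0,2] 'aaa' = ∅
  T[1,3] 'aac' = {B,C,S}
  T[2,4] 'acb' = ∅
  T[0,3] 'aaac' = {B,C,S}
  T[1,4] 'aacb' = ∅
  T[0,4] 'aaacb' = ∅

S ∉ T[0,4] ⇒ NO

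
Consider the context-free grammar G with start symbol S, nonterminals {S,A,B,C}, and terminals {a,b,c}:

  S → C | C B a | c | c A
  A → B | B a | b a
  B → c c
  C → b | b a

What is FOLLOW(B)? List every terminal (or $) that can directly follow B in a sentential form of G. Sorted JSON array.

FIRST iteration:
iter 1:
  A via A→b a: +{b}
  B via B→c c: +{c}
  C via C→b: +{b}
  S via S→C: +{b}
  S via S→c: +{c}
  FIRST[S]={b,c}  FIRST[A]={b}  FIRST[B]={c}  FIRST[C]={b}
iter 2:
  A via A→B: +{c}
  FIRST[S]={b,c}  FIRST[A]={b,c}  FIRST[B]={c}  FIRST[C]={b}
iter 3: — fixpoint
  FIRST[S]={b,c}  FIRST[A]={b,c}  FIRST[B]={c}  FIRST[C]={b}

FOLLOW sets:
FOLLOW(S) := {$}
round 1:
  A→B a: FOLLOW(B) ⊇ FIRST(a) = {a}; new: +{a}
  S→C: FOLLOW(C) ⊇ FOLLOW(S) ⊇ {$}; new: +{$}
  S→C B a: FOLLOW(C) ⊇ FIRST(B) = {c}; new: +{c}
  S→c A: FOLLOW(A) ⊇ FOLLOW(S) ⊇ {$}; new: +{$}
  S: {$}  A: {$}  B: {a}  C: {$,c}
round 2:
  A→B: FOLLOW(B) ⊇ FOLLOW(A) ⊇ {$}; new: +{$}
  S: {$}  A: {$}  B: {$,a}  C: {$,c}
round 3: (no change)
  S: {$}  A: {$}  B: {$,a}  C: {$,c}

FOLLOW(B) = ["$", "a"]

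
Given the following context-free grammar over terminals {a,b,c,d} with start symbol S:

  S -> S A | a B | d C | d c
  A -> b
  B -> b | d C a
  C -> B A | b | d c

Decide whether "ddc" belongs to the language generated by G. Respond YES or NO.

CNF form of G:
  S -> S A | T0 C | T0 T2 | T1 B
  A -> b
  B -> T0 X3 | b
  C -> B A | T0 T2 | b
  T0 -> d
  T1 -> a
  T2 -> c
  X3 -> C T1

CYK table (by increasing span):
  [0..0]={T0}  "d"  orig:{}
  [1..1]={T0}  "d"  orig:{}
  [2..2]={T2}  "c"  orig:{}
  [0..1]=∅  "dd"
  [1..2]={C,S}  "dc"
  [0..2]={S}  "ddc"

S ∈ T[0,2] ⇒ YES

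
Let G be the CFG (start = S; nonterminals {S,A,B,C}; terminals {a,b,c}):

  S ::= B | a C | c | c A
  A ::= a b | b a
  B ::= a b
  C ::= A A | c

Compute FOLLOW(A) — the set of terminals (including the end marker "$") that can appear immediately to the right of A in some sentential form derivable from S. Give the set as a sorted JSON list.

FIRST iteration:
iter 1:
  A via A→a b: +{a}
  A via A→b a: +{b}
  B via B→a b: +{a}
  C via C→A A: +{a,b}
  C via C→c: +{c}
  S via S→B: +{a}
  S via S→c: +{c}
  FIRST[S]={a,c}  FIRST[A]={a,b}  FIRST[B]={a}  FIRST[C]={a,b,c}
iter 2: (no change)
  FIRST[S]={a,c}  FIRST[A]={a,b}  FIRST[B]={a}  FIRST[C]={a,b,c}

FOLLOW iteration:
initialize: $ ∈ FOLLOW(S)
[1]
  C→A A: FOLLOW(A) ⊇ FIRST(A) = {a,b}; new: +{a,b}
  S→B: FOLLOW(B) ⊇ FOLLOW(S) ⊇ {$}; new: +{$}
  S→a C: FOLLOW(C) ⊇ FOLLOW(S) ⊇ {$}; new: +{$}
  S→c A: FOLLOW(A) ⊇ FOLLOW(S) ⊇ {$}; new: +{$}
  FOLLOW[S]={$}  FOLLOW[A]={$,a,b}  FOLLOW[B]={$}  FOLLOW[C]={$}
[2] (stable)
  FOLLOW[S]={$}  FOLLOW[A]={$,a,b}  FOLLOW[B]={$}  FOLLOW[C]={$}

FOLLOW(A) = ["$", "a", "b"]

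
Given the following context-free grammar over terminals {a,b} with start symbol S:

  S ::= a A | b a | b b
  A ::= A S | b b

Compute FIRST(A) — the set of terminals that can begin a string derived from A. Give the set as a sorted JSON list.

FIRST sets, iterate to fixpoint:
iter 1:
  A via A→b b: +{b}
  S via S→a A: +{a}
  S via S→b a: +{b}
  FIRST(S)={a,b}  FIRST(A)={b}
iter 2: done
  FIRST(S)={a,b}  FIRST(A)={b}

FIRST(A) = ["b"]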